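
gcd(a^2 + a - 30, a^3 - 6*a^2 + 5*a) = a - 5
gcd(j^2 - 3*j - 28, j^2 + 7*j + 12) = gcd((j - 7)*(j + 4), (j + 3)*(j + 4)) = j + 4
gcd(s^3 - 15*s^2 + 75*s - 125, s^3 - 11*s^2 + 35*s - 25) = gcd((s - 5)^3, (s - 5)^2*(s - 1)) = s^2 - 10*s + 25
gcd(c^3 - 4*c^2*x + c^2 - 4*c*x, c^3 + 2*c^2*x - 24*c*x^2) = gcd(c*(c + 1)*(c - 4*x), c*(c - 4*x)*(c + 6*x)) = -c^2 + 4*c*x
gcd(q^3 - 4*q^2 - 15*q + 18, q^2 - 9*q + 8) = q - 1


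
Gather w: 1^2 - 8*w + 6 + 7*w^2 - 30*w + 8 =7*w^2 - 38*w + 15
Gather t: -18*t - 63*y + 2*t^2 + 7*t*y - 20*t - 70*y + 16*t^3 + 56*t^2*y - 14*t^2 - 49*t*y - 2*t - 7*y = 16*t^3 + t^2*(56*y - 12) + t*(-42*y - 40) - 140*y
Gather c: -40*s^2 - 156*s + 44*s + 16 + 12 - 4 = -40*s^2 - 112*s + 24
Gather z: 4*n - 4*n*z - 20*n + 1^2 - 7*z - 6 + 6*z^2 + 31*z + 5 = -16*n + 6*z^2 + z*(24 - 4*n)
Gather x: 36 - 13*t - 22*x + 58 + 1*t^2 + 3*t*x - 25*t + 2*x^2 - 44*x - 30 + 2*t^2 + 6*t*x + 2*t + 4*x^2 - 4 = 3*t^2 - 36*t + 6*x^2 + x*(9*t - 66) + 60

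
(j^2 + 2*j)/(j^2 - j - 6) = j/(j - 3)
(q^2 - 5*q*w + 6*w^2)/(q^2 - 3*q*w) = (q - 2*w)/q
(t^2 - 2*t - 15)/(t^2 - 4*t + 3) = (t^2 - 2*t - 15)/(t^2 - 4*t + 3)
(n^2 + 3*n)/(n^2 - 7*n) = (n + 3)/(n - 7)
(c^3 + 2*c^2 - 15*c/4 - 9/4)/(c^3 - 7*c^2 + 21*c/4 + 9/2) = (c + 3)/(c - 6)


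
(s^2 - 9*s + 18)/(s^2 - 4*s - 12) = (s - 3)/(s + 2)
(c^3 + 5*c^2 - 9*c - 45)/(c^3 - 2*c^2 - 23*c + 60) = (c + 3)/(c - 4)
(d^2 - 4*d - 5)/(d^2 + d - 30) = (d + 1)/(d + 6)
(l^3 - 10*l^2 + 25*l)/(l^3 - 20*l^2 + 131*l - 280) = l*(l - 5)/(l^2 - 15*l + 56)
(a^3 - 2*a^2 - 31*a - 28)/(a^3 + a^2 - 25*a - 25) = (a^2 - 3*a - 28)/(a^2 - 25)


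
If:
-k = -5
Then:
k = 5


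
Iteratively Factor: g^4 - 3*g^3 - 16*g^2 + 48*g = (g)*(g^3 - 3*g^2 - 16*g + 48) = g*(g - 4)*(g^2 + g - 12) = g*(g - 4)*(g - 3)*(g + 4)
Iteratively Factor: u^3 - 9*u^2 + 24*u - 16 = (u - 4)*(u^2 - 5*u + 4) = (u - 4)^2*(u - 1)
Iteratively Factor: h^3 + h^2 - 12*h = (h - 3)*(h^2 + 4*h) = h*(h - 3)*(h + 4)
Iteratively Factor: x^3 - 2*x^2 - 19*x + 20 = (x + 4)*(x^2 - 6*x + 5) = (x - 5)*(x + 4)*(x - 1)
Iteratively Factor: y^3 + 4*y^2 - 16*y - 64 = (y + 4)*(y^2 - 16) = (y - 4)*(y + 4)*(y + 4)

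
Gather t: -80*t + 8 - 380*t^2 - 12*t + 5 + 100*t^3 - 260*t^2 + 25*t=100*t^3 - 640*t^2 - 67*t + 13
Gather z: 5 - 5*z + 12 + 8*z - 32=3*z - 15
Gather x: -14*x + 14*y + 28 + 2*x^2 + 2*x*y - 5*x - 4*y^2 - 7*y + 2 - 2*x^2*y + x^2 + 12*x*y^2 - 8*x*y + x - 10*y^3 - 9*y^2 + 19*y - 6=x^2*(3 - 2*y) + x*(12*y^2 - 6*y - 18) - 10*y^3 - 13*y^2 + 26*y + 24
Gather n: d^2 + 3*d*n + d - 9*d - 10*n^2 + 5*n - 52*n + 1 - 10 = d^2 - 8*d - 10*n^2 + n*(3*d - 47) - 9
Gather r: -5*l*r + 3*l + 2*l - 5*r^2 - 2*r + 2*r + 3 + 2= -5*l*r + 5*l - 5*r^2 + 5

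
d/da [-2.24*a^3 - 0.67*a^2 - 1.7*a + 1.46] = -6.72*a^2 - 1.34*a - 1.7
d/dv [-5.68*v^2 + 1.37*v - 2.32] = 1.37 - 11.36*v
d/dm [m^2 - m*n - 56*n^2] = 2*m - n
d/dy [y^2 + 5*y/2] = 2*y + 5/2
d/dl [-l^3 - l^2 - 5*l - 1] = -3*l^2 - 2*l - 5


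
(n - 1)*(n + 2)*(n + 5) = n^3 + 6*n^2 + 3*n - 10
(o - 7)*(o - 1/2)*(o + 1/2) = o^3 - 7*o^2 - o/4 + 7/4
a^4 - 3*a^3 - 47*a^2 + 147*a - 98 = (a - 7)*(a - 2)*(a - 1)*(a + 7)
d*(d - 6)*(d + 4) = d^3 - 2*d^2 - 24*d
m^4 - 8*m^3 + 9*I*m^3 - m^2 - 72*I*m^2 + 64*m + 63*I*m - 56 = (m - 7)*(m - 1)*(m + I)*(m + 8*I)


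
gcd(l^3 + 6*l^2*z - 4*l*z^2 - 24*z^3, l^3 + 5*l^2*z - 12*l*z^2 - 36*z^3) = l^2 + 8*l*z + 12*z^2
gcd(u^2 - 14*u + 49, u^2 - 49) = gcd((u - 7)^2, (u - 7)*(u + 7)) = u - 7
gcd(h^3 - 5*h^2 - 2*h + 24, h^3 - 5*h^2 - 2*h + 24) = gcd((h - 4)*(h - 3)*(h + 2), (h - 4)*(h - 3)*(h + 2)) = h^3 - 5*h^2 - 2*h + 24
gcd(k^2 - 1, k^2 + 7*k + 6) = k + 1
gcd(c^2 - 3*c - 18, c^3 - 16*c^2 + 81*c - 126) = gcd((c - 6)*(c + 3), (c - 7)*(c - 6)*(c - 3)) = c - 6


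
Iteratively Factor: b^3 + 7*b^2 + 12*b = (b + 4)*(b^2 + 3*b) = b*(b + 4)*(b + 3)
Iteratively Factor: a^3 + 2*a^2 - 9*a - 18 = (a + 3)*(a^2 - a - 6) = (a + 2)*(a + 3)*(a - 3)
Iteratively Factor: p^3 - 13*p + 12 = (p - 3)*(p^2 + 3*p - 4) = (p - 3)*(p - 1)*(p + 4)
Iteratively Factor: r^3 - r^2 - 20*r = (r - 5)*(r^2 + 4*r) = (r - 5)*(r + 4)*(r)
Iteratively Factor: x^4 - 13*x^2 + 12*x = (x - 3)*(x^3 + 3*x^2 - 4*x) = x*(x - 3)*(x^2 + 3*x - 4) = x*(x - 3)*(x - 1)*(x + 4)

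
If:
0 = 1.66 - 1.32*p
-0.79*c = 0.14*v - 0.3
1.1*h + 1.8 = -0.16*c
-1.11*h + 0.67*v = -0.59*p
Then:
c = 1.10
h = -1.80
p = 1.26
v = -4.08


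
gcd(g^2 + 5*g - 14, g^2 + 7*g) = g + 7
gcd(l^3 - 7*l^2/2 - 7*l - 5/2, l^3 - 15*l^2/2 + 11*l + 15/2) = l^2 - 9*l/2 - 5/2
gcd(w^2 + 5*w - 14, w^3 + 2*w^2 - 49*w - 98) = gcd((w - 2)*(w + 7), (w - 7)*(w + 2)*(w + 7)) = w + 7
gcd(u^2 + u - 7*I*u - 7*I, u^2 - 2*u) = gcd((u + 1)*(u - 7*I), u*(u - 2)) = 1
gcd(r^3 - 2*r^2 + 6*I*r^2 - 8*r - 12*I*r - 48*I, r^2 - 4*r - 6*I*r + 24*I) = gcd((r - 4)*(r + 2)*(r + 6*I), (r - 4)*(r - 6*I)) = r - 4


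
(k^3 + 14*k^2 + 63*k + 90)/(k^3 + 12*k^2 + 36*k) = (k^2 + 8*k + 15)/(k*(k + 6))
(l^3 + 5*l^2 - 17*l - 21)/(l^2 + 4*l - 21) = l + 1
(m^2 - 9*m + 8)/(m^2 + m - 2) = (m - 8)/(m + 2)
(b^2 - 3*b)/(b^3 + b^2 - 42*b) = (b - 3)/(b^2 + b - 42)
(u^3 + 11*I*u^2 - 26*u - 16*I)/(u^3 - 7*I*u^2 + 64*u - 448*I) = (u^2 + 3*I*u - 2)/(u^2 - 15*I*u - 56)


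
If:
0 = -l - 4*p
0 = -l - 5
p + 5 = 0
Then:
No Solution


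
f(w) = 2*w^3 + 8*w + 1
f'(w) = 6*w^2 + 8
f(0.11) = 1.88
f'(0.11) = 8.07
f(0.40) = 4.33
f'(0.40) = 8.96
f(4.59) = 231.13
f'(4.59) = 134.41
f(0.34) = 3.80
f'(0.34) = 8.69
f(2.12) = 37.02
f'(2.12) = 34.97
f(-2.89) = -70.40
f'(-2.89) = 58.11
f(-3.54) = -116.04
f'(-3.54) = 83.19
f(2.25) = 41.78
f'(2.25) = 38.38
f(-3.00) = -77.00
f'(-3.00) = 62.00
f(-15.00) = -6869.00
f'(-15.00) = 1358.00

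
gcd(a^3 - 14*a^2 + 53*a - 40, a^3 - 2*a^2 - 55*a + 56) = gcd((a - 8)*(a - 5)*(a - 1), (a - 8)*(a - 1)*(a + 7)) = a^2 - 9*a + 8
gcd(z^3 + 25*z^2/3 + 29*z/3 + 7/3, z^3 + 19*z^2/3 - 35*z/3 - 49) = z + 7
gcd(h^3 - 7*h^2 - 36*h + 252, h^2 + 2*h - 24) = h + 6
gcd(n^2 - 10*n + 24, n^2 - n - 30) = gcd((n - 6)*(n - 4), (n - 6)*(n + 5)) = n - 6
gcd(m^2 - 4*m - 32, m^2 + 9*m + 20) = m + 4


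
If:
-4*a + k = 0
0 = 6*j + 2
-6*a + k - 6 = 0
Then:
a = -3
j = -1/3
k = -12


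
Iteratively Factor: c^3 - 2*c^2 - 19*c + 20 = (c - 1)*(c^2 - c - 20) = (c - 1)*(c + 4)*(c - 5)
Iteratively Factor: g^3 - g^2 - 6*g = (g + 2)*(g^2 - 3*g) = g*(g + 2)*(g - 3)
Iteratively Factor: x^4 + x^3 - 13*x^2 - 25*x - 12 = (x + 1)*(x^3 - 13*x - 12) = (x + 1)^2*(x^2 - x - 12) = (x + 1)^2*(x + 3)*(x - 4)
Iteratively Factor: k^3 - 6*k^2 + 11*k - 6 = (k - 3)*(k^2 - 3*k + 2) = (k - 3)*(k - 2)*(k - 1)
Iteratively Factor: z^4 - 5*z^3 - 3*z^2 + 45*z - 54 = (z - 3)*(z^3 - 2*z^2 - 9*z + 18) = (z - 3)^2*(z^2 + z - 6) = (z - 3)^2*(z + 3)*(z - 2)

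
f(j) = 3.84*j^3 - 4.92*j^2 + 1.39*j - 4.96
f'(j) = 11.52*j^2 - 9.84*j + 1.39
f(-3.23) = -190.18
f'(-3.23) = 153.36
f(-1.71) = -40.92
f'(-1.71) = 51.90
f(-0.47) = -7.10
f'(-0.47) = 8.56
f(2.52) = 28.75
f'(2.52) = 49.75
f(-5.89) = -968.48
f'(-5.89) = 459.00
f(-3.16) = -179.65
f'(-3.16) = 147.52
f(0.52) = -5.03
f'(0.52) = -0.61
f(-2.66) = -115.74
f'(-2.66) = 109.08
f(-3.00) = -157.09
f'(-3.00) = 134.59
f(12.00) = 5938.76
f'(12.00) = 1542.19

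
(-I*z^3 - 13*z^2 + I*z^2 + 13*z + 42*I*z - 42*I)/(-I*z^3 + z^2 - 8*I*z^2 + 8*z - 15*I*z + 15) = (z^3 - z^2*(1 + 13*I) + z*(-42 + 13*I) + 42)/(z^3 + z^2*(8 + I) + z*(15 + 8*I) + 15*I)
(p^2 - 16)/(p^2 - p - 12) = (p + 4)/(p + 3)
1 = 1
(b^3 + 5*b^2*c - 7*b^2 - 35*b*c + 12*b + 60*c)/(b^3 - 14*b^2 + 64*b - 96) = (b^2 + 5*b*c - 3*b - 15*c)/(b^2 - 10*b + 24)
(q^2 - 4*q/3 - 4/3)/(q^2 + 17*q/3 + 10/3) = (q - 2)/(q + 5)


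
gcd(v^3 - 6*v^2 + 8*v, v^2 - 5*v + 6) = v - 2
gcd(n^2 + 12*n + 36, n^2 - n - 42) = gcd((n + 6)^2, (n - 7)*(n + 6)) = n + 6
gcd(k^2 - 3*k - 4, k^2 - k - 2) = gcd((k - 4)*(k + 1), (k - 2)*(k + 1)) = k + 1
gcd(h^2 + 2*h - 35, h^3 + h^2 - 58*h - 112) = h + 7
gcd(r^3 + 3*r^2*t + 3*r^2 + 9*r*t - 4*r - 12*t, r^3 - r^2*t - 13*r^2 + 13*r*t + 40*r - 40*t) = 1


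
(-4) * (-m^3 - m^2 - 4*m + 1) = 4*m^3 + 4*m^2 + 16*m - 4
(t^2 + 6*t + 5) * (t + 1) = t^3 + 7*t^2 + 11*t + 5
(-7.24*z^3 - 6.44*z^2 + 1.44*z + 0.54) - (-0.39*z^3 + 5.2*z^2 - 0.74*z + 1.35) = -6.85*z^3 - 11.64*z^2 + 2.18*z - 0.81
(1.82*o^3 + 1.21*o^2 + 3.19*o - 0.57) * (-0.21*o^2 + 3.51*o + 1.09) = -0.3822*o^5 + 6.1341*o^4 + 5.561*o^3 + 12.6355*o^2 + 1.4764*o - 0.6213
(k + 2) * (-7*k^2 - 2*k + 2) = -7*k^3 - 16*k^2 - 2*k + 4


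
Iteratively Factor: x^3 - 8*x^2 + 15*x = (x - 5)*(x^2 - 3*x) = x*(x - 5)*(x - 3)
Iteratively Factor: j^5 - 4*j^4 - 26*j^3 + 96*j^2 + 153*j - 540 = (j - 5)*(j^4 + j^3 - 21*j^2 - 9*j + 108) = (j - 5)*(j - 3)*(j^3 + 4*j^2 - 9*j - 36) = (j - 5)*(j - 3)^2*(j^2 + 7*j + 12) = (j - 5)*(j - 3)^2*(j + 4)*(j + 3)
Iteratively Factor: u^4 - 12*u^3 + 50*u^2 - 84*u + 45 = (u - 3)*(u^3 - 9*u^2 + 23*u - 15) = (u - 3)*(u - 1)*(u^2 - 8*u + 15) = (u - 3)^2*(u - 1)*(u - 5)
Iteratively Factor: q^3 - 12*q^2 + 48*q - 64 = (q - 4)*(q^2 - 8*q + 16) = (q - 4)^2*(q - 4)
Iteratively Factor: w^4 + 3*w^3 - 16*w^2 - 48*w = (w)*(w^3 + 3*w^2 - 16*w - 48) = w*(w - 4)*(w^2 + 7*w + 12) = w*(w - 4)*(w + 3)*(w + 4)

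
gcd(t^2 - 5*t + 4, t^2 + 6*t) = 1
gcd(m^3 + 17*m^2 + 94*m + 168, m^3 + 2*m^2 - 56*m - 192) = m^2 + 10*m + 24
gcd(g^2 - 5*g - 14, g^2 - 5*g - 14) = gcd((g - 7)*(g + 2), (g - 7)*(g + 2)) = g^2 - 5*g - 14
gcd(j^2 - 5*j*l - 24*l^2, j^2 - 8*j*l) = j - 8*l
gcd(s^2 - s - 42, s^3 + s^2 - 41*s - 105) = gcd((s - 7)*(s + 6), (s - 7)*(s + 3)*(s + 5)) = s - 7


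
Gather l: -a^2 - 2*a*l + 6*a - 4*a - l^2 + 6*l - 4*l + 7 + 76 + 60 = -a^2 + 2*a - l^2 + l*(2 - 2*a) + 143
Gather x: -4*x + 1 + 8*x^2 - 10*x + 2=8*x^2 - 14*x + 3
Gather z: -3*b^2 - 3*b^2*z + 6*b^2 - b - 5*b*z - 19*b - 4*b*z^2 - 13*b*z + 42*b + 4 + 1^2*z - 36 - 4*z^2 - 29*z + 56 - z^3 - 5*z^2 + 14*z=3*b^2 + 22*b - z^3 + z^2*(-4*b - 9) + z*(-3*b^2 - 18*b - 14) + 24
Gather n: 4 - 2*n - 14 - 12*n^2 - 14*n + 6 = -12*n^2 - 16*n - 4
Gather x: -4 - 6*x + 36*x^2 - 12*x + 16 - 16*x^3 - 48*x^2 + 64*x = -16*x^3 - 12*x^2 + 46*x + 12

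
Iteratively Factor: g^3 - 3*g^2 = (g - 3)*(g^2) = g*(g - 3)*(g)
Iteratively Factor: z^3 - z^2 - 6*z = (z - 3)*(z^2 + 2*z) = (z - 3)*(z + 2)*(z)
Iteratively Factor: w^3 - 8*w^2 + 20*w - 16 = (w - 2)*(w^2 - 6*w + 8) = (w - 4)*(w - 2)*(w - 2)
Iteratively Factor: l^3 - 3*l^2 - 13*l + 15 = (l + 3)*(l^2 - 6*l + 5) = (l - 1)*(l + 3)*(l - 5)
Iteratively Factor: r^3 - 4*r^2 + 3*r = (r - 3)*(r^2 - r) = (r - 3)*(r - 1)*(r)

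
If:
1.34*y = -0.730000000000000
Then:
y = -0.54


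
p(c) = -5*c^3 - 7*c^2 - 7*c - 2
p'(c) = -15*c^2 - 14*c - 7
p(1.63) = -53.66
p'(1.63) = -69.67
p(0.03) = -2.22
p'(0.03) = -7.43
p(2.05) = -88.84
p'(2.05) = -98.74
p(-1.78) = 16.48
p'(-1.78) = -29.61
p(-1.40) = 7.80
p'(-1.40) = -16.80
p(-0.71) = 1.23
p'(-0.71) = -4.62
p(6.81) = -1953.41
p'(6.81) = -797.98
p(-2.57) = 54.63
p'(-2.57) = -70.09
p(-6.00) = 868.00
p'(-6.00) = -463.00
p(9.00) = -4277.00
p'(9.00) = -1348.00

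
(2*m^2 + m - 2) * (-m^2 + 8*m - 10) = -2*m^4 + 15*m^3 - 10*m^2 - 26*m + 20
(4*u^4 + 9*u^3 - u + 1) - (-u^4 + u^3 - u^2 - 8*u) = 5*u^4 + 8*u^3 + u^2 + 7*u + 1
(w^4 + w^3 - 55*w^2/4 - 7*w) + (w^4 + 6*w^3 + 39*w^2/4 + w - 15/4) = 2*w^4 + 7*w^3 - 4*w^2 - 6*w - 15/4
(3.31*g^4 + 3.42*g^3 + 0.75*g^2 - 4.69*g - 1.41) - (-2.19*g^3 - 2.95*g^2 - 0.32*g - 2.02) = 3.31*g^4 + 5.61*g^3 + 3.7*g^2 - 4.37*g + 0.61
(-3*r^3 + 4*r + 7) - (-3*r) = -3*r^3 + 7*r + 7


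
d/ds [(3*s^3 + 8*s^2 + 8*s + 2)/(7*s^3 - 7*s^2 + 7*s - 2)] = (-77*s^4 - 70*s^3 + 52*s^2 - 4*s - 30)/(49*s^6 - 98*s^5 + 147*s^4 - 126*s^3 + 77*s^2 - 28*s + 4)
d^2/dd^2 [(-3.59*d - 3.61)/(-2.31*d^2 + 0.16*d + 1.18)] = ((-49.7574*d - 15.5294)*(-2.31*d^2 + 0.16*d + 1.18) - (3.59*d + 3.61)*(4.62*d - 0.16)*(9.24*d - 0.32))/(-2.31*d^2 + 0.16*d + 1.18)^3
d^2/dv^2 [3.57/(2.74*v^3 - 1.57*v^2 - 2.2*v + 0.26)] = ((11.2098 - 58.6908*v)*(2.74*v^3 - 1.57*v^2 - 2.2*v + 0.26) + 3.57*(-16.44*v^2 + 6.28*v + 4.4)*(-8.22*v^2 + 3.14*v + 2.2))/(2.74*v^3 - 1.57*v^2 - 2.2*v + 0.26)^3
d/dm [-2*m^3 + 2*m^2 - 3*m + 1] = -6*m^2 + 4*m - 3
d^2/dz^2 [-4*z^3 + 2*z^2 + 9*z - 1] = 4 - 24*z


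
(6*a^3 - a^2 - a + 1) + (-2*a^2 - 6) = 6*a^3 - 3*a^2 - a - 5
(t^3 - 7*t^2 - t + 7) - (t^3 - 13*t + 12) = -7*t^2 + 12*t - 5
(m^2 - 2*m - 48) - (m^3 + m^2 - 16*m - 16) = -m^3 + 14*m - 32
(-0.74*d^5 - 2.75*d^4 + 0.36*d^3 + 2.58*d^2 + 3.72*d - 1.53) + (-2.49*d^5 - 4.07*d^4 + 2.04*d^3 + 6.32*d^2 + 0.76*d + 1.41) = -3.23*d^5 - 6.82*d^4 + 2.4*d^3 + 8.9*d^2 + 4.48*d - 0.12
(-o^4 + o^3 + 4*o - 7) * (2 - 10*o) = 10*o^5 - 12*o^4 + 2*o^3 - 40*o^2 + 78*o - 14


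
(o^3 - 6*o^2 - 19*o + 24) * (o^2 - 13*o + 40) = o^5 - 19*o^4 + 99*o^3 + 31*o^2 - 1072*o + 960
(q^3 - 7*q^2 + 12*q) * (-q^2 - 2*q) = -q^5 + 5*q^4 + 2*q^3 - 24*q^2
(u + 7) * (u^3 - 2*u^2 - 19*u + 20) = u^4 + 5*u^3 - 33*u^2 - 113*u + 140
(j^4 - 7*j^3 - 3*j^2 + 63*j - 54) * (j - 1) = j^5 - 8*j^4 + 4*j^3 + 66*j^2 - 117*j + 54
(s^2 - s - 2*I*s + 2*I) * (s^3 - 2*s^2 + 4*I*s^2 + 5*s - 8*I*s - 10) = s^5 - 3*s^4 + 2*I*s^4 + 15*s^3 - 6*I*s^3 - 39*s^2 - 6*I*s^2 + 26*s + 30*I*s - 20*I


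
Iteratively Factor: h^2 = (h)*(h)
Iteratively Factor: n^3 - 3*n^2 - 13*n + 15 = (n - 5)*(n^2 + 2*n - 3) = (n - 5)*(n - 1)*(n + 3)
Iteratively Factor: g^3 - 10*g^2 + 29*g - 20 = (g - 1)*(g^2 - 9*g + 20) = (g - 4)*(g - 1)*(g - 5)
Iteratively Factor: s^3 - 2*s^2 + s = (s)*(s^2 - 2*s + 1) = s*(s - 1)*(s - 1)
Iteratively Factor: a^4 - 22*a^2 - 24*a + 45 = (a - 5)*(a^3 + 5*a^2 + 3*a - 9) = (a - 5)*(a + 3)*(a^2 + 2*a - 3) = (a - 5)*(a + 3)^2*(a - 1)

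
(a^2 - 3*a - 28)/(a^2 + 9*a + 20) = (a - 7)/(a + 5)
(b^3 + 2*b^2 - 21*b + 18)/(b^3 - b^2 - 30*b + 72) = (b - 1)/(b - 4)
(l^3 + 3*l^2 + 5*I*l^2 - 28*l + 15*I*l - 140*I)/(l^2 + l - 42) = (l^2 + l*(-4 + 5*I) - 20*I)/(l - 6)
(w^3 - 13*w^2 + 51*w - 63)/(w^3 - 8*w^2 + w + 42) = (w - 3)/(w + 2)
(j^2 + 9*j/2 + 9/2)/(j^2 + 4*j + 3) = (j + 3/2)/(j + 1)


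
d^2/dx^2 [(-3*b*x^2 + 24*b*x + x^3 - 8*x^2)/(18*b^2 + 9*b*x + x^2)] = 12*b*(-162*b^4 + 162*b^3*x - 1080*b^3 + 108*b^2*x^2 - 216*b^2*x + 15*b*x^3 + 72*b*x^2 + 16*x^3)/(5832*b^6 + 8748*b^5*x + 5346*b^4*x^2 + 1701*b^3*x^3 + 297*b^2*x^4 + 27*b*x^5 + x^6)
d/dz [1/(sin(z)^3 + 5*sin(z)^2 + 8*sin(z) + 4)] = -(3*sin(z) + 4)*cos(z)/((sin(z) + 1)^2*(sin(z) + 2)^3)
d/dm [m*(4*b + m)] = 4*b + 2*m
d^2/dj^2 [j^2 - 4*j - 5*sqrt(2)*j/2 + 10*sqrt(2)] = 2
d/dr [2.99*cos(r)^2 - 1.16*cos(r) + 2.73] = (1.16 - 5.98*cos(r))*sin(r)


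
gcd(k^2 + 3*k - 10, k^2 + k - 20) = k + 5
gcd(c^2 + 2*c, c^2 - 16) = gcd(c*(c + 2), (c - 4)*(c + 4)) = 1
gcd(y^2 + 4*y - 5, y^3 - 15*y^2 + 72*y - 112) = 1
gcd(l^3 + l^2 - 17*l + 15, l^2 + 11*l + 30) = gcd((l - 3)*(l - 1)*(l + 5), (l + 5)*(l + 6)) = l + 5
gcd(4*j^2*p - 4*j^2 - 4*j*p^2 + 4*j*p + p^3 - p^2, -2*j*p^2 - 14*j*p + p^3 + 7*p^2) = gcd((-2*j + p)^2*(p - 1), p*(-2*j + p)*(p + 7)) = -2*j + p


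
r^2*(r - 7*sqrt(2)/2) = r^3 - 7*sqrt(2)*r^2/2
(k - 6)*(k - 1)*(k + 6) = k^3 - k^2 - 36*k + 36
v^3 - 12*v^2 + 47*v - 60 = (v - 5)*(v - 4)*(v - 3)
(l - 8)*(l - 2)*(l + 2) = l^3 - 8*l^2 - 4*l + 32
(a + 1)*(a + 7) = a^2 + 8*a + 7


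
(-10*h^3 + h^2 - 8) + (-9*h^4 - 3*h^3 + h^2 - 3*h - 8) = -9*h^4 - 13*h^3 + 2*h^2 - 3*h - 16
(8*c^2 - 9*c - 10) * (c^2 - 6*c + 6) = 8*c^4 - 57*c^3 + 92*c^2 + 6*c - 60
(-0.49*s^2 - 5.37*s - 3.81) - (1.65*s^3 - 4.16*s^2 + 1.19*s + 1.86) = -1.65*s^3 + 3.67*s^2 - 6.56*s - 5.67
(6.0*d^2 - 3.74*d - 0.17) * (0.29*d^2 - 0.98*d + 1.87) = 1.74*d^4 - 6.9646*d^3 + 14.8359*d^2 - 6.8272*d - 0.3179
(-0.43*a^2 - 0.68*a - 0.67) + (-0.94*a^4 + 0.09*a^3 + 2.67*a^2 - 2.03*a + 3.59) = -0.94*a^4 + 0.09*a^3 + 2.24*a^2 - 2.71*a + 2.92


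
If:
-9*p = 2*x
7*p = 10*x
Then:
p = 0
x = 0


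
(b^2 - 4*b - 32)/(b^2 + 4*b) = (b - 8)/b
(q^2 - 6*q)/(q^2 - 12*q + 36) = q/(q - 6)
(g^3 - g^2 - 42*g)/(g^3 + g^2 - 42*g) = (g^2 - g - 42)/(g^2 + g - 42)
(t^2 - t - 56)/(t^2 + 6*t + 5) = (t^2 - t - 56)/(t^2 + 6*t + 5)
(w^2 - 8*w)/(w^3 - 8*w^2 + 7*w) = (w - 8)/(w^2 - 8*w + 7)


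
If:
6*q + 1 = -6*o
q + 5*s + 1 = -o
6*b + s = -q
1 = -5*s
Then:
No Solution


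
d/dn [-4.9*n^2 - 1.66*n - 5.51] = -9.8*n - 1.66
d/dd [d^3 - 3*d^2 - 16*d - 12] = 3*d^2 - 6*d - 16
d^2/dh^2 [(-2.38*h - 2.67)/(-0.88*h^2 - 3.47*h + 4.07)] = ((1.76*h + 3.47)*(2.38*h + 2.67)*(3.52*h + 6.94) - (12.5664*h + 21.2164)*(0.88*h^2 + 3.47*h - 4.07))/(0.88*h^2 + 3.47*h - 4.07)^3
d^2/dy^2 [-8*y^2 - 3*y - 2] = -16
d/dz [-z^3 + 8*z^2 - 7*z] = -3*z^2 + 16*z - 7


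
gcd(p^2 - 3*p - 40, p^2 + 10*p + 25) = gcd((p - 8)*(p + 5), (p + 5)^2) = p + 5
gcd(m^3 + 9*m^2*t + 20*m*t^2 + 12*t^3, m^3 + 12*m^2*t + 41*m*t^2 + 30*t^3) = m^2 + 7*m*t + 6*t^2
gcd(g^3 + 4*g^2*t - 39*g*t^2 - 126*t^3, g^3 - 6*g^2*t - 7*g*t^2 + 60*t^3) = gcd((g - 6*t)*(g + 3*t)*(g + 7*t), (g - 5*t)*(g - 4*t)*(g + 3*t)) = g + 3*t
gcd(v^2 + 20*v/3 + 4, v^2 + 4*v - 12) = v + 6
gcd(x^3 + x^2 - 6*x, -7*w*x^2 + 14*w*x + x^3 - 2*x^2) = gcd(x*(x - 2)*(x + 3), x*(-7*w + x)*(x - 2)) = x^2 - 2*x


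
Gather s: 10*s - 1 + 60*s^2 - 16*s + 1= 60*s^2 - 6*s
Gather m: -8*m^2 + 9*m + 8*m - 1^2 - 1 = -8*m^2 + 17*m - 2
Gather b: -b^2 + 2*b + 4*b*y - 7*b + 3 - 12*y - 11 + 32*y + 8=-b^2 + b*(4*y - 5) + 20*y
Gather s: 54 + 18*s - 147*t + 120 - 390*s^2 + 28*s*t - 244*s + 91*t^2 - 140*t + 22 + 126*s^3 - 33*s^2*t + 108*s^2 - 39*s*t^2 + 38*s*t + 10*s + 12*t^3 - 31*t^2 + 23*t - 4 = 126*s^3 + s^2*(-33*t - 282) + s*(-39*t^2 + 66*t - 216) + 12*t^3 + 60*t^2 - 264*t + 192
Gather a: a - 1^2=a - 1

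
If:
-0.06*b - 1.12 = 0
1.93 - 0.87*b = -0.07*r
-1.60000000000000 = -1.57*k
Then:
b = -18.67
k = 1.02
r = -259.57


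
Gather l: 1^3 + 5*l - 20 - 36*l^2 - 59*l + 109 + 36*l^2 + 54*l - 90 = 0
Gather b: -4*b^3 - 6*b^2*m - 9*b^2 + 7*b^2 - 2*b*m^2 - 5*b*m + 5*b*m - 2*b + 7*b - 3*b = -4*b^3 + b^2*(-6*m - 2) + b*(2 - 2*m^2)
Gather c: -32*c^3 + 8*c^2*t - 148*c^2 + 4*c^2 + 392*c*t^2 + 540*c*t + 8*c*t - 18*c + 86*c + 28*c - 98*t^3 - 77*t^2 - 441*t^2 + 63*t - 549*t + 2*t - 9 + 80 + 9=-32*c^3 + c^2*(8*t - 144) + c*(392*t^2 + 548*t + 96) - 98*t^3 - 518*t^2 - 484*t + 80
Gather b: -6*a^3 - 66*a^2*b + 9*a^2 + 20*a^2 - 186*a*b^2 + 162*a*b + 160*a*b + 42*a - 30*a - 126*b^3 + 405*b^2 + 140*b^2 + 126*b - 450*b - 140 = -6*a^3 + 29*a^2 + 12*a - 126*b^3 + b^2*(545 - 186*a) + b*(-66*a^2 + 322*a - 324) - 140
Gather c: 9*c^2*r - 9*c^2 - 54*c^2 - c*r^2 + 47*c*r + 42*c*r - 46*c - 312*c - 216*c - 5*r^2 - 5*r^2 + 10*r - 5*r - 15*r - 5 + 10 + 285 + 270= c^2*(9*r - 63) + c*(-r^2 + 89*r - 574) - 10*r^2 - 10*r + 560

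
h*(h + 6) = h^2 + 6*h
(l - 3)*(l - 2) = l^2 - 5*l + 6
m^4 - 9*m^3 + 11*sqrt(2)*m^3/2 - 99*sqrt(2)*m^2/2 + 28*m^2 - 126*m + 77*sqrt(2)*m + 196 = (m - 7)*(m - 2)*(m + 2*sqrt(2))*(m + 7*sqrt(2)/2)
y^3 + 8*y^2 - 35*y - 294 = (y - 6)*(y + 7)^2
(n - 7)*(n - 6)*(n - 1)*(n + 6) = n^4 - 8*n^3 - 29*n^2 + 288*n - 252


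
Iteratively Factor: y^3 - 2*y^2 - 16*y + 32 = (y - 4)*(y^2 + 2*y - 8) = (y - 4)*(y + 4)*(y - 2)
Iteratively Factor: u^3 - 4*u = (u - 2)*(u^2 + 2*u) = (u - 2)*(u + 2)*(u)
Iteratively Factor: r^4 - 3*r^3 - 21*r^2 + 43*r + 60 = (r + 4)*(r^3 - 7*r^2 + 7*r + 15) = (r - 3)*(r + 4)*(r^2 - 4*r - 5) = (r - 3)*(r + 1)*(r + 4)*(r - 5)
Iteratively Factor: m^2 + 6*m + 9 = (m + 3)*(m + 3)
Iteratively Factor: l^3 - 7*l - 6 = (l + 2)*(l^2 - 2*l - 3) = (l - 3)*(l + 2)*(l + 1)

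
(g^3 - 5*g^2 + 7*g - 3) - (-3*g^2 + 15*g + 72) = g^3 - 2*g^2 - 8*g - 75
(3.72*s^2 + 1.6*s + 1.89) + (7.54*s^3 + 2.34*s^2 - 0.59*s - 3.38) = 7.54*s^3 + 6.06*s^2 + 1.01*s - 1.49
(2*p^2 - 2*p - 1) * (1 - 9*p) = -18*p^3 + 20*p^2 + 7*p - 1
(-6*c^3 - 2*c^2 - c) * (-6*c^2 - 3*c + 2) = 36*c^5 + 30*c^4 - c^2 - 2*c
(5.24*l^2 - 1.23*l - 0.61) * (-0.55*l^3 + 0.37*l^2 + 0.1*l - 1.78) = -2.882*l^5 + 2.6153*l^4 + 0.4044*l^3 - 9.6759*l^2 + 2.1284*l + 1.0858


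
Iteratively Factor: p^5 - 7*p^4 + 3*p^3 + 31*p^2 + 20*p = (p)*(p^4 - 7*p^3 + 3*p^2 + 31*p + 20) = p*(p - 4)*(p^3 - 3*p^2 - 9*p - 5) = p*(p - 4)*(p + 1)*(p^2 - 4*p - 5) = p*(p - 4)*(p + 1)^2*(p - 5)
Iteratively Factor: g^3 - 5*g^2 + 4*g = (g)*(g^2 - 5*g + 4) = g*(g - 4)*(g - 1)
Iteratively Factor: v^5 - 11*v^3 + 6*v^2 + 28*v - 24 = (v + 2)*(v^4 - 2*v^3 - 7*v^2 + 20*v - 12) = (v - 2)*(v + 2)*(v^3 - 7*v + 6) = (v - 2)*(v - 1)*(v + 2)*(v^2 + v - 6) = (v - 2)*(v - 1)*(v + 2)*(v + 3)*(v - 2)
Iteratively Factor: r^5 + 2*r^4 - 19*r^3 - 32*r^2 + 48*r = (r + 3)*(r^4 - r^3 - 16*r^2 + 16*r) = (r - 4)*(r + 3)*(r^3 + 3*r^2 - 4*r) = r*(r - 4)*(r + 3)*(r^2 + 3*r - 4) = r*(r - 4)*(r - 1)*(r + 3)*(r + 4)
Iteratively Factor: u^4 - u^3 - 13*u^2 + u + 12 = (u - 4)*(u^3 + 3*u^2 - u - 3) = (u - 4)*(u + 3)*(u^2 - 1) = (u - 4)*(u + 1)*(u + 3)*(u - 1)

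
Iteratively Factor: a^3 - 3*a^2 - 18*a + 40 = (a - 5)*(a^2 + 2*a - 8) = (a - 5)*(a + 4)*(a - 2)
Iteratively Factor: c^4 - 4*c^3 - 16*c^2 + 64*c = (c - 4)*(c^3 - 16*c) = (c - 4)*(c + 4)*(c^2 - 4*c) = c*(c - 4)*(c + 4)*(c - 4)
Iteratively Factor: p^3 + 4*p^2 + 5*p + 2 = (p + 2)*(p^2 + 2*p + 1) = (p + 1)*(p + 2)*(p + 1)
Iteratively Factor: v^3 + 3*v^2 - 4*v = (v)*(v^2 + 3*v - 4) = v*(v - 1)*(v + 4)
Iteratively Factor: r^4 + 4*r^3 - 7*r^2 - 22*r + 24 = (r + 4)*(r^3 - 7*r + 6) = (r - 2)*(r + 4)*(r^2 + 2*r - 3) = (r - 2)*(r + 3)*(r + 4)*(r - 1)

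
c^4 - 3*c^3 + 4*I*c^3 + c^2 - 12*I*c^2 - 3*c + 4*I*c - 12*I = (c - 3)*(c - I)*(c + I)*(c + 4*I)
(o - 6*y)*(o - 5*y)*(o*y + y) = o^3*y - 11*o^2*y^2 + o^2*y + 30*o*y^3 - 11*o*y^2 + 30*y^3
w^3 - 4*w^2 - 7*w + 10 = (w - 5)*(w - 1)*(w + 2)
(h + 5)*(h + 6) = h^2 + 11*h + 30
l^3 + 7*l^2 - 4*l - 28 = (l - 2)*(l + 2)*(l + 7)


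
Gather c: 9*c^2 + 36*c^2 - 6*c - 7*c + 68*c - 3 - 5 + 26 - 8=45*c^2 + 55*c + 10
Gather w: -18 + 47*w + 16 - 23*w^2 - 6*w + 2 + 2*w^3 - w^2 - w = 2*w^3 - 24*w^2 + 40*w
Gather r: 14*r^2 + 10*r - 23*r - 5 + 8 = 14*r^2 - 13*r + 3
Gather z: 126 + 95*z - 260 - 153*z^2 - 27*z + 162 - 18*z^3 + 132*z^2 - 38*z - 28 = -18*z^3 - 21*z^2 + 30*z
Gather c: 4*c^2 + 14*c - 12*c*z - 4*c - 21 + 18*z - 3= 4*c^2 + c*(10 - 12*z) + 18*z - 24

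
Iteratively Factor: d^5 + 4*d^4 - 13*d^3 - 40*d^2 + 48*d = (d + 4)*(d^4 - 13*d^2 + 12*d) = (d + 4)^2*(d^3 - 4*d^2 + 3*d) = d*(d + 4)^2*(d^2 - 4*d + 3) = d*(d - 3)*(d + 4)^2*(d - 1)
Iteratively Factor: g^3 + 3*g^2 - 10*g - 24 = (g - 3)*(g^2 + 6*g + 8) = (g - 3)*(g + 2)*(g + 4)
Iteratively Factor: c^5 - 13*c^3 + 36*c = (c - 3)*(c^4 + 3*c^3 - 4*c^2 - 12*c) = (c - 3)*(c + 2)*(c^3 + c^2 - 6*c) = (c - 3)*(c + 2)*(c + 3)*(c^2 - 2*c) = (c - 3)*(c - 2)*(c + 2)*(c + 3)*(c)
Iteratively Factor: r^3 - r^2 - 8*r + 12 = (r - 2)*(r^2 + r - 6) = (r - 2)^2*(r + 3)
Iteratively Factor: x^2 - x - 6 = (x + 2)*(x - 3)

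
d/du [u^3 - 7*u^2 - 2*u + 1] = 3*u^2 - 14*u - 2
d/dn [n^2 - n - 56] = 2*n - 1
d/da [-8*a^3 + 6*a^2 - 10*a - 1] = -24*a^2 + 12*a - 10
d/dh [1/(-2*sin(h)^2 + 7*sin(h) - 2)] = (4*sin(h) - 7)*cos(h)/(-7*sin(h) - cos(2*h) + 3)^2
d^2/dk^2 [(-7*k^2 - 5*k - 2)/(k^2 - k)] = 4*(-6*k^3 - 3*k^2 + 3*k - 1)/(k^3*(k^3 - 3*k^2 + 3*k - 1))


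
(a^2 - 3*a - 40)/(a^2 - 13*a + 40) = (a + 5)/(a - 5)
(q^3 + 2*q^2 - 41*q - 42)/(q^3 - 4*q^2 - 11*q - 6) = (q + 7)/(q + 1)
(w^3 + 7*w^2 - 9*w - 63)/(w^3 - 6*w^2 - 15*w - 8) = (-w^3 - 7*w^2 + 9*w + 63)/(-w^3 + 6*w^2 + 15*w + 8)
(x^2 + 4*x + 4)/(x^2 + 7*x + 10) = (x + 2)/(x + 5)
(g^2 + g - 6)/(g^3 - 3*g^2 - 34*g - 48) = (g - 2)/(g^2 - 6*g - 16)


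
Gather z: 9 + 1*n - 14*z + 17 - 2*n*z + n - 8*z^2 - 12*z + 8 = 2*n - 8*z^2 + z*(-2*n - 26) + 34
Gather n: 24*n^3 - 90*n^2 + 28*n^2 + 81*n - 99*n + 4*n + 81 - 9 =24*n^3 - 62*n^2 - 14*n + 72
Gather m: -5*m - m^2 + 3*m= -m^2 - 2*m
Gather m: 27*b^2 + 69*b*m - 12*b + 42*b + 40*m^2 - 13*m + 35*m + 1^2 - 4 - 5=27*b^2 + 30*b + 40*m^2 + m*(69*b + 22) - 8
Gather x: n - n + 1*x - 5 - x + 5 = 0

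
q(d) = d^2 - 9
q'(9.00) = 18.00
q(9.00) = 72.00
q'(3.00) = 6.00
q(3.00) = 0.00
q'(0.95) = 1.90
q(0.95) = -8.10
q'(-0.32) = -0.64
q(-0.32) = -8.90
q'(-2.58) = -5.16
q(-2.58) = -2.34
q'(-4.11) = -8.22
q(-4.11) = 7.89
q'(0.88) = 1.76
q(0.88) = -8.23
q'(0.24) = 0.48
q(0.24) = -8.94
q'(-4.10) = -8.20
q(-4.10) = 7.81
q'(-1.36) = -2.72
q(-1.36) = -7.15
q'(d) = 2*d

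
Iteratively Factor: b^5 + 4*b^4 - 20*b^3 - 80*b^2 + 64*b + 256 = (b - 2)*(b^4 + 6*b^3 - 8*b^2 - 96*b - 128) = (b - 2)*(b + 4)*(b^3 + 2*b^2 - 16*b - 32) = (b - 2)*(b + 2)*(b + 4)*(b^2 - 16) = (b - 2)*(b + 2)*(b + 4)^2*(b - 4)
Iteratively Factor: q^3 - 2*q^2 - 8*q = (q - 4)*(q^2 + 2*q) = q*(q - 4)*(q + 2)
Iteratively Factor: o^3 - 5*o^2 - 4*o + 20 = (o - 5)*(o^2 - 4) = (o - 5)*(o - 2)*(o + 2)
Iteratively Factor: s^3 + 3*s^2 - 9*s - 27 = (s + 3)*(s^2 - 9) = (s - 3)*(s + 3)*(s + 3)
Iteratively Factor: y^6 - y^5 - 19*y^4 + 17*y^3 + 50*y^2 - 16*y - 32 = (y - 1)*(y^5 - 19*y^3 - 2*y^2 + 48*y + 32) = (y - 4)*(y - 1)*(y^4 + 4*y^3 - 3*y^2 - 14*y - 8) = (y - 4)*(y - 1)*(y + 4)*(y^3 - 3*y - 2) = (y - 4)*(y - 1)*(y + 1)*(y + 4)*(y^2 - y - 2) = (y - 4)*(y - 1)*(y + 1)^2*(y + 4)*(y - 2)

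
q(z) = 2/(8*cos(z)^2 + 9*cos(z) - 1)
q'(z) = 2*(16*sin(z)*cos(z) + 9*sin(z))/(8*cos(z)^2 + 9*cos(z) - 1)^2 = 2*(16*cos(z) + 9)*sin(z)/(8*cos(z)^2 + 9*cos(z) - 1)^2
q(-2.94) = -0.94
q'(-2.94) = 0.58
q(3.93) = -0.59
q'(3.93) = 0.28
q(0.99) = 0.32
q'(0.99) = 0.74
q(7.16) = 0.25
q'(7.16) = 0.46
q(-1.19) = 0.58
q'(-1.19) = -2.33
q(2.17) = -0.57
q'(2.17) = -0.00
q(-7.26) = 0.31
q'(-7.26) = -0.70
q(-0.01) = 0.13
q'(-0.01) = -0.00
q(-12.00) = 0.16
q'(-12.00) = 0.16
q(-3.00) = -0.97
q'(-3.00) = 0.45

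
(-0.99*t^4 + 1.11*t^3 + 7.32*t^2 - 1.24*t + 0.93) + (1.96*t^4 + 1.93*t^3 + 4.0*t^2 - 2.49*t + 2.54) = 0.97*t^4 + 3.04*t^3 + 11.32*t^2 - 3.73*t + 3.47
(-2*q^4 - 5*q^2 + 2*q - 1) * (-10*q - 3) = 20*q^5 + 6*q^4 + 50*q^3 - 5*q^2 + 4*q + 3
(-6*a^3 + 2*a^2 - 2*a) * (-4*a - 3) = 24*a^4 + 10*a^3 + 2*a^2 + 6*a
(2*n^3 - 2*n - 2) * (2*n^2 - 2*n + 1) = 4*n^5 - 4*n^4 - 2*n^3 + 2*n - 2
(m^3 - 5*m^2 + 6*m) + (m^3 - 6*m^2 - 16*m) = 2*m^3 - 11*m^2 - 10*m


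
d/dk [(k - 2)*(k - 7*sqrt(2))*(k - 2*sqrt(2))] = 3*k^2 - 18*sqrt(2)*k - 4*k + 18*sqrt(2) + 28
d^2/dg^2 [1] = 0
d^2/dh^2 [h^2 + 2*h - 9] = 2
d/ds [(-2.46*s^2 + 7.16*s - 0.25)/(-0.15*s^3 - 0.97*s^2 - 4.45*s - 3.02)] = (-0.369*s^4 + 2.148*s^3 + 17.7797*s^2 + 14.3734*s - 22.7357)/(0.0225*s^6 + 0.291*s^5 + 2.2759*s^4 + 9.539*s^3 + 25.6613*s^2 + 26.878*s + 9.1204)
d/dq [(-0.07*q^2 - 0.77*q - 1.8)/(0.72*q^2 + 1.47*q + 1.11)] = (0.4515*q^2 + 2.4366*q + 1.7913)/(0.5184*q^4 + 2.1168*q^3 + 3.7593*q^2 + 3.2634*q + 1.2321)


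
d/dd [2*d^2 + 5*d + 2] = 4*d + 5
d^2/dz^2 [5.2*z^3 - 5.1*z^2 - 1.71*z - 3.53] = 31.2*z - 10.2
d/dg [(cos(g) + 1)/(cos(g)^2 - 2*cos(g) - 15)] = (cos(g)^2 + 2*cos(g) + 13)*sin(g)/(sin(g)^2 + 2*cos(g) + 14)^2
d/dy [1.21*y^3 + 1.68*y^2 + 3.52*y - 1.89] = 3.63*y^2 + 3.36*y + 3.52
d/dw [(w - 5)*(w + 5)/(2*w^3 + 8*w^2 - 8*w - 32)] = (-w^4 + 71*w^2 + 168*w - 100)/(2*(w^6 + 8*w^5 + 8*w^4 - 64*w^3 - 112*w^2 + 128*w + 256))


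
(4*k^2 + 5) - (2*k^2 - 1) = 2*k^2 + 6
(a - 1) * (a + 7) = a^2 + 6*a - 7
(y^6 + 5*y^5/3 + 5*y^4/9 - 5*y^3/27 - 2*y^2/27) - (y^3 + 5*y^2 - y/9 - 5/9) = y^6 + 5*y^5/3 + 5*y^4/9 - 32*y^3/27 - 137*y^2/27 + y/9 + 5/9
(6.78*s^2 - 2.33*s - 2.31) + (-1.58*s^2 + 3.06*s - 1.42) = 5.2*s^2 + 0.73*s - 3.73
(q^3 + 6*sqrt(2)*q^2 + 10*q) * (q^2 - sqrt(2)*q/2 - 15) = q^5 + 11*sqrt(2)*q^4/2 - 11*q^3 - 95*sqrt(2)*q^2 - 150*q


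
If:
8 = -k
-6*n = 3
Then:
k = -8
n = -1/2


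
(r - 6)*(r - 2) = r^2 - 8*r + 12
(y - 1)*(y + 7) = y^2 + 6*y - 7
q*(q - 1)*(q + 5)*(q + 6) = q^4 + 10*q^3 + 19*q^2 - 30*q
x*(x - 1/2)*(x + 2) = x^3 + 3*x^2/2 - x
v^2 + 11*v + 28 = (v + 4)*(v + 7)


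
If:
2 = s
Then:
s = 2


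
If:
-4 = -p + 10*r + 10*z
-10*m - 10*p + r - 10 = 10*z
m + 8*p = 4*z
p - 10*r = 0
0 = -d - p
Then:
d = 100/701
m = -1608/3505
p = -100/701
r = -10/701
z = -2/5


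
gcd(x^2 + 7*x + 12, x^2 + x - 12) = x + 4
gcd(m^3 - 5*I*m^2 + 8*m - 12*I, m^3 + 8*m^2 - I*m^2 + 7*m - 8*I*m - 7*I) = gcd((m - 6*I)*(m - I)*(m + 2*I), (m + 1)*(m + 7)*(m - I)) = m - I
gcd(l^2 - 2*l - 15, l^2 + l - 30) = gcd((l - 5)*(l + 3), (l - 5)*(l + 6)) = l - 5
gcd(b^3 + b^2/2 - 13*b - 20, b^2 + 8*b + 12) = b + 2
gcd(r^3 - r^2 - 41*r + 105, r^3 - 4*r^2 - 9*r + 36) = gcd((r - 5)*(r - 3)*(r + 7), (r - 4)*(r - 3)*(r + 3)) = r - 3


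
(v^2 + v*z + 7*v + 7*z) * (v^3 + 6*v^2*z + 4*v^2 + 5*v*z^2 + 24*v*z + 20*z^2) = v^5 + 7*v^4*z + 11*v^4 + 11*v^3*z^2 + 77*v^3*z + 28*v^3 + 5*v^2*z^3 + 121*v^2*z^2 + 196*v^2*z + 55*v*z^3 + 308*v*z^2 + 140*z^3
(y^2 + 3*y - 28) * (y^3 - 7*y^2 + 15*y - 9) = y^5 - 4*y^4 - 34*y^3 + 232*y^2 - 447*y + 252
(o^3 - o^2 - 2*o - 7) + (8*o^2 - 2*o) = o^3 + 7*o^2 - 4*o - 7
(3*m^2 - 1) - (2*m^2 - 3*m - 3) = m^2 + 3*m + 2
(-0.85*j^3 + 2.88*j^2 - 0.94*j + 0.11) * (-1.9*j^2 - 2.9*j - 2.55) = 1.615*j^5 - 3.007*j^4 - 4.3985*j^3 - 4.827*j^2 + 2.078*j - 0.2805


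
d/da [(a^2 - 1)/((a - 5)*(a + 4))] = (-a^2 - 38*a - 1)/(a^4 - 2*a^3 - 39*a^2 + 40*a + 400)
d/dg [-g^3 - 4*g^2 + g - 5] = -3*g^2 - 8*g + 1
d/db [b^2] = 2*b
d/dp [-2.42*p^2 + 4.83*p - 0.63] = 4.83 - 4.84*p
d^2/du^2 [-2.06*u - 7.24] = 0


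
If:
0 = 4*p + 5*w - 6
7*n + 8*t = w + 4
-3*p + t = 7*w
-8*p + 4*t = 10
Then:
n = -836/161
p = 59/46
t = 233/46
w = 4/23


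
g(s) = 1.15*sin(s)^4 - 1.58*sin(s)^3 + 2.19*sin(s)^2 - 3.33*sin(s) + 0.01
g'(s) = 4.6*sin(s)^3*cos(s) - 4.74*sin(s)^2*cos(s) + 4.38*sin(s)*cos(s) - 3.33*cos(s)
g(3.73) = 2.91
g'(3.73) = 6.66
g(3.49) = 1.48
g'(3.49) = 5.23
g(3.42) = 1.13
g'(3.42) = 4.80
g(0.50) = -1.20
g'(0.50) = -1.59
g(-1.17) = 6.99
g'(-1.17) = -5.84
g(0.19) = -0.55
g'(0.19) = -2.59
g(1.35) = -1.58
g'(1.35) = 0.15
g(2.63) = -1.21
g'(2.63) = 1.55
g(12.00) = 2.77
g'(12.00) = -6.54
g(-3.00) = 0.53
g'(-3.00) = 4.01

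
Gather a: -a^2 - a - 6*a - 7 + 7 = -a^2 - 7*a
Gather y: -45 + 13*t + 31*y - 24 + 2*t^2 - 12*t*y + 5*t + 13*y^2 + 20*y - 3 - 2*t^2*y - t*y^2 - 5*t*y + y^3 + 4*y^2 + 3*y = 2*t^2 + 18*t + y^3 + y^2*(17 - t) + y*(-2*t^2 - 17*t + 54) - 72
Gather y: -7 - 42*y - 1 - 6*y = -48*y - 8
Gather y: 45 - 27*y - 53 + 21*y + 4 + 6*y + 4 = 0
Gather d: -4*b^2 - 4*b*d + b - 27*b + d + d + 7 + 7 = -4*b^2 - 26*b + d*(2 - 4*b) + 14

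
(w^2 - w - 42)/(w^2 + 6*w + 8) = (w^2 - w - 42)/(w^2 + 6*w + 8)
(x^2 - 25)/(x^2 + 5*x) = (x - 5)/x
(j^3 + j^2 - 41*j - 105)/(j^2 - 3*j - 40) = (j^2 - 4*j - 21)/(j - 8)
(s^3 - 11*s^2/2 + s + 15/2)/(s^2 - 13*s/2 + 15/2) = s + 1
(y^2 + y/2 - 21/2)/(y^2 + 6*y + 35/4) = 2*(y - 3)/(2*y + 5)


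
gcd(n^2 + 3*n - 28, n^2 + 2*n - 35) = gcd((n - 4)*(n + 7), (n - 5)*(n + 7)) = n + 7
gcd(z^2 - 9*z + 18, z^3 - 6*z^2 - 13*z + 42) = 1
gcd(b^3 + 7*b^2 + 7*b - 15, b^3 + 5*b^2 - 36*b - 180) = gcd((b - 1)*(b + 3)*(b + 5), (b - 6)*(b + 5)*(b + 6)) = b + 5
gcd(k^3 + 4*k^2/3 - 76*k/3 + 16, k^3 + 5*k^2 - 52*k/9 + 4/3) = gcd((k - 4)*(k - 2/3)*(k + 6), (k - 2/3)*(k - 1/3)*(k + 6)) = k^2 + 16*k/3 - 4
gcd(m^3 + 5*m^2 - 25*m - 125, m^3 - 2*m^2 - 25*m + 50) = m^2 - 25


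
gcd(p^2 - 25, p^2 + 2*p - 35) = p - 5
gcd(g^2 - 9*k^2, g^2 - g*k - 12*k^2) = g + 3*k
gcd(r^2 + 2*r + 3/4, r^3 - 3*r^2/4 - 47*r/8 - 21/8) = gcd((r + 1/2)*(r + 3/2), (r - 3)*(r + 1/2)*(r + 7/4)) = r + 1/2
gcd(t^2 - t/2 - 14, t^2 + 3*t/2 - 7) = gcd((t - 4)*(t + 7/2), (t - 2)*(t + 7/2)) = t + 7/2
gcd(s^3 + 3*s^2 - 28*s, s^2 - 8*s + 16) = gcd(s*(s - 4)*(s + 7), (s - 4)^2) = s - 4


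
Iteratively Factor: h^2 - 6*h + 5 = (h - 5)*(h - 1)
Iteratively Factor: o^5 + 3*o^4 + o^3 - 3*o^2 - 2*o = (o + 2)*(o^4 + o^3 - o^2 - o) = (o + 1)*(o + 2)*(o^3 - o) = o*(o + 1)*(o + 2)*(o^2 - 1) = o*(o - 1)*(o + 1)*(o + 2)*(o + 1)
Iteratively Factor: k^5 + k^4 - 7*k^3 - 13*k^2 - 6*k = (k + 1)*(k^4 - 7*k^2 - 6*k) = (k + 1)^2*(k^3 - k^2 - 6*k) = (k + 1)^2*(k + 2)*(k^2 - 3*k) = (k - 3)*(k + 1)^2*(k + 2)*(k)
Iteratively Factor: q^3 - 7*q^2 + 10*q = (q - 2)*(q^2 - 5*q) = q*(q - 2)*(q - 5)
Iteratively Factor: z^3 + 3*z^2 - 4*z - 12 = (z - 2)*(z^2 + 5*z + 6) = (z - 2)*(z + 3)*(z + 2)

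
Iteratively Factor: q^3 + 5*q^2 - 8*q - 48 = (q + 4)*(q^2 + q - 12) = (q + 4)^2*(q - 3)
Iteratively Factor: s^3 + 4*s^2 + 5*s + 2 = (s + 1)*(s^2 + 3*s + 2) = (s + 1)*(s + 2)*(s + 1)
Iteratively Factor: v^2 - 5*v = (v - 5)*(v)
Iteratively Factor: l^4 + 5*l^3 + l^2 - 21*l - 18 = (l - 2)*(l^3 + 7*l^2 + 15*l + 9) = (l - 2)*(l + 1)*(l^2 + 6*l + 9) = (l - 2)*(l + 1)*(l + 3)*(l + 3)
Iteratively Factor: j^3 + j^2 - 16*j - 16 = (j + 4)*(j^2 - 3*j - 4) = (j + 1)*(j + 4)*(j - 4)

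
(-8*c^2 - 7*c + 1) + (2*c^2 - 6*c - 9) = -6*c^2 - 13*c - 8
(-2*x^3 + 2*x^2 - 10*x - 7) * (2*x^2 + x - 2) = -4*x^5 + 2*x^4 - 14*x^3 - 28*x^2 + 13*x + 14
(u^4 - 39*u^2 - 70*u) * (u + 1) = u^5 + u^4 - 39*u^3 - 109*u^2 - 70*u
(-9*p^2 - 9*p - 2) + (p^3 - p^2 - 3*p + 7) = p^3 - 10*p^2 - 12*p + 5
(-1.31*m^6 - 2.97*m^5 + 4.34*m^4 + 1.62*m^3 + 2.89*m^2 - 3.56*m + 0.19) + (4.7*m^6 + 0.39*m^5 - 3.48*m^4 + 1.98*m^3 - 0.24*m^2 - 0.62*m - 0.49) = 3.39*m^6 - 2.58*m^5 + 0.86*m^4 + 3.6*m^3 + 2.65*m^2 - 4.18*m - 0.3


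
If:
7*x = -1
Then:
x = -1/7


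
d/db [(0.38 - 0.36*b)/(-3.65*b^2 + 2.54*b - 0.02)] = (-1.314*b^2 + 2.774*b - 0.958)/(13.3225*b^4 - 18.542*b^3 + 6.5976*b^2 - 0.1016*b + 0.0004)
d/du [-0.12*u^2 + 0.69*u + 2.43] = 0.69 - 0.24*u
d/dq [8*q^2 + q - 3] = 16*q + 1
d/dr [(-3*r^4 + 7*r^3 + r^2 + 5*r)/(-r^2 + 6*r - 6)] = (6*r^5 - 61*r^4 + 156*r^3 - 115*r^2 - 12*r - 30)/(r^4 - 12*r^3 + 48*r^2 - 72*r + 36)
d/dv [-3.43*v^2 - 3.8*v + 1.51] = -6.86*v - 3.8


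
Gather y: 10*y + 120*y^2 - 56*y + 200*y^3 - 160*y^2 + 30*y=200*y^3 - 40*y^2 - 16*y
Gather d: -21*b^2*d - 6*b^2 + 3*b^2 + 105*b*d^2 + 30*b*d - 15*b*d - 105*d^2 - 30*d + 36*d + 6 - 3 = -3*b^2 + d^2*(105*b - 105) + d*(-21*b^2 + 15*b + 6) + 3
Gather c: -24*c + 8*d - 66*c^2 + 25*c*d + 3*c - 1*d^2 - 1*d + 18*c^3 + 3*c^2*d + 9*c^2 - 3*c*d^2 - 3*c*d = 18*c^3 + c^2*(3*d - 57) + c*(-3*d^2 + 22*d - 21) - d^2 + 7*d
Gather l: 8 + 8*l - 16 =8*l - 8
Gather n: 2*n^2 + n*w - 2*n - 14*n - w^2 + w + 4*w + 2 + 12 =2*n^2 + n*(w - 16) - w^2 + 5*w + 14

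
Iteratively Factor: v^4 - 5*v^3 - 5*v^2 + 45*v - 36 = (v - 1)*(v^3 - 4*v^2 - 9*v + 36) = (v - 4)*(v - 1)*(v^2 - 9) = (v - 4)*(v - 3)*(v - 1)*(v + 3)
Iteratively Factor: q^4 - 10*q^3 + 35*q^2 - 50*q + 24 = (q - 2)*(q^3 - 8*q^2 + 19*q - 12) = (q - 2)*(q - 1)*(q^2 - 7*q + 12) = (q - 3)*(q - 2)*(q - 1)*(q - 4)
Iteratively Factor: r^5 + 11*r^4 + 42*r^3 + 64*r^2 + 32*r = (r)*(r^4 + 11*r^3 + 42*r^2 + 64*r + 32) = r*(r + 1)*(r^3 + 10*r^2 + 32*r + 32) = r*(r + 1)*(r + 2)*(r^2 + 8*r + 16) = r*(r + 1)*(r + 2)*(r + 4)*(r + 4)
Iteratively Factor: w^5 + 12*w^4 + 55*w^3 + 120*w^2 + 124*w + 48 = (w + 2)*(w^4 + 10*w^3 + 35*w^2 + 50*w + 24) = (w + 1)*(w + 2)*(w^3 + 9*w^2 + 26*w + 24) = (w + 1)*(w + 2)^2*(w^2 + 7*w + 12) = (w + 1)*(w + 2)^2*(w + 3)*(w + 4)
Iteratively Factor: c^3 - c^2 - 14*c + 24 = (c - 3)*(c^2 + 2*c - 8) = (c - 3)*(c - 2)*(c + 4)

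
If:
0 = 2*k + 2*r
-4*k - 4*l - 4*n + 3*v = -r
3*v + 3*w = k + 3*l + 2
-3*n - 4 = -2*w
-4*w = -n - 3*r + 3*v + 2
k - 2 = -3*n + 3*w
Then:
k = 191/37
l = -317/37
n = -70/37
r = -191/37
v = -593/111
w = -31/37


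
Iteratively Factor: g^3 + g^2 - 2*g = (g)*(g^2 + g - 2) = g*(g - 1)*(g + 2)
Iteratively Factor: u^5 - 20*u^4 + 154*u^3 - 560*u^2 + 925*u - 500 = (u - 5)*(u^4 - 15*u^3 + 79*u^2 - 165*u + 100) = (u - 5)*(u - 4)*(u^3 - 11*u^2 + 35*u - 25) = (u - 5)*(u - 4)*(u - 1)*(u^2 - 10*u + 25) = (u - 5)^2*(u - 4)*(u - 1)*(u - 5)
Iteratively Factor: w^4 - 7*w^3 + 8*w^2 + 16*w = (w + 1)*(w^3 - 8*w^2 + 16*w) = w*(w + 1)*(w^2 - 8*w + 16) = w*(w - 4)*(w + 1)*(w - 4)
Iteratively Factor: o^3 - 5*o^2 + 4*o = (o - 4)*(o^2 - o) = (o - 4)*(o - 1)*(o)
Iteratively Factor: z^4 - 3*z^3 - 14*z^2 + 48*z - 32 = (z - 2)*(z^3 - z^2 - 16*z + 16) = (z - 2)*(z - 1)*(z^2 - 16) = (z - 2)*(z - 1)*(z + 4)*(z - 4)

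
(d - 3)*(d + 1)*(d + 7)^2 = d^4 + 12*d^3 + 18*d^2 - 140*d - 147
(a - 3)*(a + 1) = a^2 - 2*a - 3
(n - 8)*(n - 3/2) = n^2 - 19*n/2 + 12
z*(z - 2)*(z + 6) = z^3 + 4*z^2 - 12*z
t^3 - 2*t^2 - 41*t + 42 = (t - 7)*(t - 1)*(t + 6)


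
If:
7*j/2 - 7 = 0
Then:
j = 2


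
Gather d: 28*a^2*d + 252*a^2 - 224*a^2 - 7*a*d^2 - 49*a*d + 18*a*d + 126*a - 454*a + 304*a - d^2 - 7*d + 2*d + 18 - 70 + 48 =28*a^2 - 24*a + d^2*(-7*a - 1) + d*(28*a^2 - 31*a - 5) - 4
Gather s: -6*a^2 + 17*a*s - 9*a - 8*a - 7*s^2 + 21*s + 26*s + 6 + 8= -6*a^2 - 17*a - 7*s^2 + s*(17*a + 47) + 14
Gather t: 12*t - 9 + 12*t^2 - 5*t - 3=12*t^2 + 7*t - 12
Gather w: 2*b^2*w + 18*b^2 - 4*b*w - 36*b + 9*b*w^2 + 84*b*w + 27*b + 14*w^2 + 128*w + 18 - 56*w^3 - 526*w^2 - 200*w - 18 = 18*b^2 - 9*b - 56*w^3 + w^2*(9*b - 512) + w*(2*b^2 + 80*b - 72)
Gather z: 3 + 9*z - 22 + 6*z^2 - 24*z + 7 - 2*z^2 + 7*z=4*z^2 - 8*z - 12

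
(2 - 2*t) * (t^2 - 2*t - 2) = -2*t^3 + 6*t^2 - 4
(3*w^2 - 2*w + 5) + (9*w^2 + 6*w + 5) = 12*w^2 + 4*w + 10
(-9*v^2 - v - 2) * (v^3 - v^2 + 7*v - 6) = -9*v^5 + 8*v^4 - 64*v^3 + 49*v^2 - 8*v + 12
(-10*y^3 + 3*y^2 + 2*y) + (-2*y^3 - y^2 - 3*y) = -12*y^3 + 2*y^2 - y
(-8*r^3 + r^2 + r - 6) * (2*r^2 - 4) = -16*r^5 + 2*r^4 + 34*r^3 - 16*r^2 - 4*r + 24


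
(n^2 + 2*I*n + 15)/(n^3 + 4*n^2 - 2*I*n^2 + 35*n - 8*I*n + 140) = (n - 3*I)/(n^2 + n*(4 - 7*I) - 28*I)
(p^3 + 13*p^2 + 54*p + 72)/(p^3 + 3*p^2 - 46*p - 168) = (p + 3)/(p - 7)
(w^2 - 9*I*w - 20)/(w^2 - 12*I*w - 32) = (w - 5*I)/(w - 8*I)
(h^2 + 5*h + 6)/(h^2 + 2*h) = (h + 3)/h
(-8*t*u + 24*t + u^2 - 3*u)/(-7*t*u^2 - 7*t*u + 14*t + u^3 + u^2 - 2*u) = (8*t*u - 24*t - u^2 + 3*u)/(7*t*u^2 + 7*t*u - 14*t - u^3 - u^2 + 2*u)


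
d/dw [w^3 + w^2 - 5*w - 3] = 3*w^2 + 2*w - 5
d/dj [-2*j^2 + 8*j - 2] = 8 - 4*j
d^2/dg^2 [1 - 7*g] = 0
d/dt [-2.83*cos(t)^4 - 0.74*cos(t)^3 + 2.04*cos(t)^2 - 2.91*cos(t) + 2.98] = (11.32*cos(t)^3 + 2.22*cos(t)^2 - 4.08*cos(t) + 2.91)*sin(t)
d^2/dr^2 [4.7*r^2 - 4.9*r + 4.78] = 9.40000000000000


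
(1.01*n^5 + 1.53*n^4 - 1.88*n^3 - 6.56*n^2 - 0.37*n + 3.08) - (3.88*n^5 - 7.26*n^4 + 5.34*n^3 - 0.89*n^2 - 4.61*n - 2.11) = -2.87*n^5 + 8.79*n^4 - 7.22*n^3 - 5.67*n^2 + 4.24*n + 5.19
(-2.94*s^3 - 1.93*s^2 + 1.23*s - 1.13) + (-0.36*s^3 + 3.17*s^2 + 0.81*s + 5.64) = -3.3*s^3 + 1.24*s^2 + 2.04*s + 4.51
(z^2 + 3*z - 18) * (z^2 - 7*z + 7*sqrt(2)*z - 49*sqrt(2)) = z^4 - 4*z^3 + 7*sqrt(2)*z^3 - 28*sqrt(2)*z^2 - 39*z^2 - 273*sqrt(2)*z + 126*z + 882*sqrt(2)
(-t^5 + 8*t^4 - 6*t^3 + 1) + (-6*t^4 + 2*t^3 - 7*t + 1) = -t^5 + 2*t^4 - 4*t^3 - 7*t + 2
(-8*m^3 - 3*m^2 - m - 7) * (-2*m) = 16*m^4 + 6*m^3 + 2*m^2 + 14*m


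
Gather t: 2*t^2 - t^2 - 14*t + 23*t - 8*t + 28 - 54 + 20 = t^2 + t - 6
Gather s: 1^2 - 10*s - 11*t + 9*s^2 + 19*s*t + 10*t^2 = 9*s^2 + s*(19*t - 10) + 10*t^2 - 11*t + 1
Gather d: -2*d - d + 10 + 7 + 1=18 - 3*d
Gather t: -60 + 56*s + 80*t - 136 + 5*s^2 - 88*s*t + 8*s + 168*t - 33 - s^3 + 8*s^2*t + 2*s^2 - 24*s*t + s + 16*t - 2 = -s^3 + 7*s^2 + 65*s + t*(8*s^2 - 112*s + 264) - 231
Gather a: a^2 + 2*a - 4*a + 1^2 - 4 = a^2 - 2*a - 3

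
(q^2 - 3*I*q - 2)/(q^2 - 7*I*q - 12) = (-q^2 + 3*I*q + 2)/(-q^2 + 7*I*q + 12)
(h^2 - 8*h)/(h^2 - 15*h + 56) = h/(h - 7)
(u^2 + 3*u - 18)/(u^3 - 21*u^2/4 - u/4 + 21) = 4*(u + 6)/(4*u^2 - 9*u - 28)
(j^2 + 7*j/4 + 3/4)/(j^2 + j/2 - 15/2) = (4*j^2 + 7*j + 3)/(2*(2*j^2 + j - 15))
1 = 1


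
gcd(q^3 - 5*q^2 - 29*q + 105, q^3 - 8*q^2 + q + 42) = q^2 - 10*q + 21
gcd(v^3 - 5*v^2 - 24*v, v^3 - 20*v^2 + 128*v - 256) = v - 8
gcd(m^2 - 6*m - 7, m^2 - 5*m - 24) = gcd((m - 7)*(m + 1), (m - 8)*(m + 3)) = 1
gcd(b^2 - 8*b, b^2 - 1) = 1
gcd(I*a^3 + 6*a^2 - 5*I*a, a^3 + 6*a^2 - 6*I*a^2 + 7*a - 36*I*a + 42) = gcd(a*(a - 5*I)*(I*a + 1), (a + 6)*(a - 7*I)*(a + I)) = 1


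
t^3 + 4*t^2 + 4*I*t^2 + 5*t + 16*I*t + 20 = (t + 4)*(t - I)*(t + 5*I)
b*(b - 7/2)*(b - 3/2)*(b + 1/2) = b^4 - 9*b^3/2 + 11*b^2/4 + 21*b/8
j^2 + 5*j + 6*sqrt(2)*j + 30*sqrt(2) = (j + 5)*(j + 6*sqrt(2))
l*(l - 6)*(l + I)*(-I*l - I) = -I*l^4 + l^3 + 5*I*l^3 - 5*l^2 + 6*I*l^2 - 6*l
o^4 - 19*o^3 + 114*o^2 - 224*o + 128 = (o - 8)^2*(o - 2)*(o - 1)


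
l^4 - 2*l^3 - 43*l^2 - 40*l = l*(l - 8)*(l + 1)*(l + 5)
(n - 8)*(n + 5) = n^2 - 3*n - 40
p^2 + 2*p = p*(p + 2)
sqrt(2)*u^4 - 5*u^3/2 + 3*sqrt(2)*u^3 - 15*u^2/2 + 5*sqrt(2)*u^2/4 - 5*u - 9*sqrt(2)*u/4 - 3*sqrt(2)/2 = (u + 1)*(u + 2)*(u - 3*sqrt(2)/2)*(sqrt(2)*u + 1/2)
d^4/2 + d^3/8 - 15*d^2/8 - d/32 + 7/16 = (d/2 + 1)*(d - 7/4)*(d - 1/2)*(d + 1/2)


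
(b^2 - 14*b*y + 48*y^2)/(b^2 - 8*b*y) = (b - 6*y)/b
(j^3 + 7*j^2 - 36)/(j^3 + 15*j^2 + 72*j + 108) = (j - 2)/(j + 6)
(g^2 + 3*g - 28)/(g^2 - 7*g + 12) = (g + 7)/(g - 3)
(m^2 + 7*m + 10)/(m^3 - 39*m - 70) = 1/(m - 7)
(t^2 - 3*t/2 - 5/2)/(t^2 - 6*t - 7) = (t - 5/2)/(t - 7)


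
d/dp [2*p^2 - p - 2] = 4*p - 1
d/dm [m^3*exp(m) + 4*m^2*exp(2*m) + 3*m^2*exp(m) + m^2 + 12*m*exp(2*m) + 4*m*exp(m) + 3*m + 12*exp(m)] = m^3*exp(m) + 8*m^2*exp(2*m) + 6*m^2*exp(m) + 32*m*exp(2*m) + 10*m*exp(m) + 2*m + 12*exp(2*m) + 16*exp(m) + 3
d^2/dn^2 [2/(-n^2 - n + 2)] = 4*(n^2 + n - (2*n + 1)^2 - 2)/(n^2 + n - 2)^3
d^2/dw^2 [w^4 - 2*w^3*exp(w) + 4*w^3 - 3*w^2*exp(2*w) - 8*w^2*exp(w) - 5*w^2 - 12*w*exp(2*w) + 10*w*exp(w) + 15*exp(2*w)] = -2*w^3*exp(w) - 12*w^2*exp(2*w) - 20*w^2*exp(w) + 12*w^2 - 72*w*exp(2*w) - 34*w*exp(w) + 24*w + 6*exp(2*w) + 4*exp(w) - 10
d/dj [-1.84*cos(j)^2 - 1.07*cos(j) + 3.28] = (3.68*cos(j) + 1.07)*sin(j)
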